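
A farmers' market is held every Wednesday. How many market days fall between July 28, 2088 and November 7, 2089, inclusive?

July 28, 2088 is a Wednesday.
That's 468 days from start to end, counting both.
468 = 7 × 66 + 6, so there are 66 full weeks plus 6 extra days.
Each full week contributes one Wednesday: 66 so far.
The 6 extra days are Wednesday, Thursday, Friday, Saturday, Sunday, Monday — 1 of them qualifies.
Total: 66 + 1 = 67.

67 Wednesdays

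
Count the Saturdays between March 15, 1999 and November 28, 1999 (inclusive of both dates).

37

March 15, 1999 is a Monday.
From March 15, 1999 to November 28, 1999 is 259 days inclusive.
259 = 7 × 37, so the span is exactly 37 full weeks.
Each full week contributes one Saturday: 37 so far.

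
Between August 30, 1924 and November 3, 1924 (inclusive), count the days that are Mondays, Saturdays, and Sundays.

August 30, 1924 is a Saturday.
The range spans 66 days (inclusive of both endpoints).
66 = 7 × 9 + 3, so there are 9 full weeks plus 3 extra days.
Each full week contributes 3 days from the set (Mon, Sat, Sun): 9 × 3 = 27.
The 3 extra days are Sat, Sun, Mon — 3 of them qualify.
Total: 27 + 3 = 30.

30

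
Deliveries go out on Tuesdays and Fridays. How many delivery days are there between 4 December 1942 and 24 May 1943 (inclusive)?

4 December 1942 is a Friday.
From 4 December 1942 to 24 May 1943 is 172 days inclusive.
172 = 7 × 24 + 4, so there are 24 full weeks plus 4 extra days.
Each full week contributes 2 days from the set (Tue, Fri): 24 × 2 = 48.
The 4 extra days are Fri, Sat, Sun, Mon — 1 of them qualifies.
Total: 48 + 1 = 49.

49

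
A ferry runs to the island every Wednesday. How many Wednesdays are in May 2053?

4

1 May 2053 is a Thursday.
The range spans 31 days (inclusive of both endpoints).
31 = 7 × 4 + 3, so there are 4 full weeks plus 3 extra days.
Each full week contributes one Wednesday: 4 so far.
The 3 extra days are Thursday, Friday, Saturday — none qualify.
Total: 4 + 0 = 4.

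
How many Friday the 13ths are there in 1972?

1

The 13th falls on a Friday when the month's 13th has weekday Fri.
Jan 13 is Thu; Feb 13 is Sun; Mar 13 is Mon; Apr 13 is Thu; May 13 is Sat; Jun 13 is Tue; Jul 13 is Thu; Aug 13 is Sun; Sep 13 is Wed; Oct 13 is Fri ✓; Nov 13 is Mon; Dec 13 is Wed.
Friday the 13ths: Oct.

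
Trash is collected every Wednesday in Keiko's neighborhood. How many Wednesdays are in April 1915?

4

1915-04-01 is a Thursday.
From 1915-04-01 to 1915-04-30 is 30 days inclusive.
30 = 7 × 4 + 2, so there are 4 full weeks plus 2 extra days.
Each full week contributes one Wednesday: 4 so far.
The 2 extra days are Thursday, Friday — none qualify.
Total: 4 + 0 = 4.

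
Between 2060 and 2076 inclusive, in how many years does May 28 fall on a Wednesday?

2

Day of week of May 28 in each year:
2060: Fri, 2061: Sat, 2062: Sun, 2063: Mon, 2064: Wed ✓, 2065: Thu, 2066: Fri, 2067: Sat, 2068: Mon, 2069: Tue, 2070: Wed ✓, 2071: Thu, 2072: Sat, 2073: Sun, 2074: Mon, 2075: Tue, 2076: Thu
Wednesdays: 2064, 2070.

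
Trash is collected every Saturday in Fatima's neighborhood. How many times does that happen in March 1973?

5

Mar 1, 1973 is a Thursday.
That's 31 days from start to end, counting both.
31 = 7 × 4 + 3, so there are 4 full weeks plus 3 extra days.
Each full week contributes one Saturday: 4 so far.
The 3 extra days are Thursday, Friday, Saturday — 1 of them qualifies.
Total: 4 + 1 = 5.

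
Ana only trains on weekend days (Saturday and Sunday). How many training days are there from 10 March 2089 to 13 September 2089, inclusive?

10 March 2089 is a Thursday.
That's 188 days from start to end, counting both.
188 = 7 × 26 + 6, so there are 26 full weeks plus 6 extra days.
Each full week contributes 2 weekend days (Sat, Sun): 26 × 2 = 52.
The 6 extra days are Thu, Fri, Sat, Sun, Mon, Tue — 2 of them qualify.
Total: 52 + 2 = 54.

54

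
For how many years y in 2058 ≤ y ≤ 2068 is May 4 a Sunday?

Day of week of May 4 in each year:
2058: Sat, 2059: Sun ✓, 2060: Tue, 2061: Wed, 2062: Thu, 2063: Fri, 2064: Sun ✓, 2065: Mon, 2066: Tue, 2067: Wed, 2068: Fri
Sundays: 2059, 2064.

2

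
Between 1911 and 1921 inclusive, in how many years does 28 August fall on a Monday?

2

Day of week of August 28 in each year:
1911: Mon ✓, 1912: Wed, 1913: Thu, 1914: Fri, 1915: Sat, 1916: Mon ✓, 1917: Tue, 1918: Wed, 1919: Thu, 1920: Sat, 1921: Sun
Mondays: 1911, 1916.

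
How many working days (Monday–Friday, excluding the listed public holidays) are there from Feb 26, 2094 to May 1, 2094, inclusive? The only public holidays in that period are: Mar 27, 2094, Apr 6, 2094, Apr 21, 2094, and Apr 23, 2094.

Feb 26, 2094 is a Friday.
From Feb 26, 2094 to May 1, 2094 is 65 days inclusive.
65 = 7 × 9 + 2, so there are 9 full weeks plus 2 extra days.
Each full week contributes 5 weekdays (Mon–Fri): 9 × 5 = 45.
The 2 extra days are Friday, Saturday — 1 of them qualifies.
Total: 45 + 1 = 46.
Holidays: Mar 27, 2094 (Sat); Apr 6, 2094 (Tue); Apr 21, 2094 (Wed); Apr 23, 2094 (Fri).
3 of the 4 holidays fall on weekdays; the rest are weekends and were already excluded.
Business days: 46 − 3 = 43.

43 working days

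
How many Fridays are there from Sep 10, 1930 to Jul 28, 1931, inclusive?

46 Fridays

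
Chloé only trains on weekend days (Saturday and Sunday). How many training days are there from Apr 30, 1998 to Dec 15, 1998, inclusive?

66

Apr 30, 1998 is a Thursday.
The range spans 230 days (inclusive of both endpoints).
230 = 7 × 32 + 6, so there are 32 full weeks plus 6 extra days.
Each full week contributes 2 weekend days (Sat, Sun): 32 × 2 = 64.
The 6 extra days are Thu, Fri, Sat, Sun, Mon, Tue — 2 of them qualify.
Total: 64 + 2 = 66.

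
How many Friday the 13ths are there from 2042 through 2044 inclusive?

Friday-the-13ths by year:
2042: Jun
2043: Feb, Mar, Nov
2044: May

5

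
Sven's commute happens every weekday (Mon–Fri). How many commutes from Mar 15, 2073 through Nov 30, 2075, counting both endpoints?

708

Mar 15, 2073 is a Wednesday.
From Mar 15, 2073 to Nov 30, 2075 is 991 days inclusive.
991 = 7 × 141 + 4, so there are 141 full weeks plus 4 extra days.
Each full week contributes 5 weekdays (Mon–Fri): 141 × 5 = 705.
The 4 extra days are Wed, Thu, Fri, Sat — 3 of them qualify.
Total: 705 + 3 = 708.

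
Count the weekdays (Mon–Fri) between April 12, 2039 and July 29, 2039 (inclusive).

April 12, 2039 is a Tuesday.
That's 109 days from start to end, counting both.
109 = 7 × 15 + 4, so there are 15 full weeks plus 4 extra days.
Each full week contributes 5 weekdays (Mon–Fri): 15 × 5 = 75.
The 4 extra days are Tue, Wed, Thu, Fri — 4 of them qualify.
Total: 75 + 4 = 79.

79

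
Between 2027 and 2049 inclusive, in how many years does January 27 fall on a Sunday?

Day of week of January 27 in each year:
2027: Wed, 2028: Thu, 2029: Sat, 2030: Sun ✓, 2031: Mon, 2032: Tue, 2033: Thu, 2034: Fri, 2035: Sat, 2036: Sun ✓, 2037: Tue, 2038: Wed, 2039: Thu, 2040: Fri, 2041: Sun ✓, 2042: Mon, 2043: Tue, 2044: Wed, 2045: Fri, 2046: Sat, 2047: Sun ✓, 2048: Mon, 2049: Wed
Sundays: 2030, 2036, 2041, 2047.

4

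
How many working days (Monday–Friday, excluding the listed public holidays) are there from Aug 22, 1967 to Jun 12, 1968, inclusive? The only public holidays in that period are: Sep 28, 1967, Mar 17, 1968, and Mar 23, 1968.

211

Aug 22, 1967 is a Tuesday.
That's 296 days from start to end, counting both.
296 = 7 × 42 + 2, so there are 42 full weeks plus 2 extra days.
Each full week contributes 5 weekdays (Mon–Fri): 42 × 5 = 210.
The 2 extra days are Tuesday, Wednesday — 2 of them qualify.
Total: 210 + 2 = 212.
Holidays: Sep 28, 1967 (Thu); Mar 17, 1968 (Sun); Mar 23, 1968 (Sat).
1 of the 3 holidays fall on weekdays; the rest are weekends and were already excluded.
Business days: 212 − 1 = 211.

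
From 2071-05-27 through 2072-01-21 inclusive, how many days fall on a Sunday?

2071-05-27 is a Wednesday.
The range spans 240 days (inclusive of both endpoints).
240 = 7 × 34 + 2, so there are 34 full weeks plus 2 extra days.
Each full week contributes one Sunday: 34 so far.
The 2 extra days are Wed, Thu — none qualify.
Total: 34 + 0 = 34.

34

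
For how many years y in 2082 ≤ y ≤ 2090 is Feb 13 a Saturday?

1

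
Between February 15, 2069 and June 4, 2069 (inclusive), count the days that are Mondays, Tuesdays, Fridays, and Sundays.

February 15, 2069 is a Friday.
From February 15, 2069 to June 4, 2069 is 110 days inclusive.
110 = 7 × 15 + 5, so there are 15 full weeks plus 5 extra days.
Each full week contributes 4 days from the set (Mon, Tue, Fri, Sun): 15 × 4 = 60.
The 5 extra days are Friday, Saturday, Sunday, Monday, Tuesday — 4 of them qualify.
Total: 60 + 4 = 64.

64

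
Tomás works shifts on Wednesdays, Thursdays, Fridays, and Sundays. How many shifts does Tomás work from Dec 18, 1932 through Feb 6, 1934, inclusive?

237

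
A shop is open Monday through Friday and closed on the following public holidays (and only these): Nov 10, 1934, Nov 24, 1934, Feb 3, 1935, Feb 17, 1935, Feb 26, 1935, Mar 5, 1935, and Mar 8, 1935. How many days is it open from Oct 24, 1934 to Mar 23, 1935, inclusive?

Oct 24, 1934 is a Wednesday.
From Oct 24, 1934 to Mar 23, 1935 is 151 days inclusive.
151 = 7 × 21 + 4, so there are 21 full weeks plus 4 extra days.
Each full week contributes 5 weekdays (Mon–Fri): 21 × 5 = 105.
The 4 extra days are Wed, Thu, Fri, Sat — 3 of them qualify.
Total: 105 + 3 = 108.
Holidays: Nov 10, 1934 (Sat); Nov 24, 1934 (Sat); Feb 3, 1935 (Sun); Feb 17, 1935 (Sun); Feb 26, 1935 (Tue); Mar 5, 1935 (Tue); Mar 8, 1935 (Fri).
3 of the 7 holidays fall on weekdays; the rest are weekends and were already excluded.
Business days: 108 − 3 = 105.

105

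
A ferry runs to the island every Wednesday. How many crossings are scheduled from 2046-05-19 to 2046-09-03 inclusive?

15

2046-05-19 is a Saturday.
The range spans 108 days (inclusive of both endpoints).
108 = 7 × 15 + 3, so there are 15 full weeks plus 3 extra days.
Each full week contributes one Wednesday: 15 so far.
The 3 extra days are Saturday, Sunday, Monday — none qualify.
Total: 15 + 0 = 15.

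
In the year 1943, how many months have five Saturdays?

4

A month has five Saturdays exactly when Saturday falls within its first (length − 28) days.
Jan: 31 days, starts Fri → 5 of Fri, Sat, Sun ✓
Feb: 28 days, starts Mon → 5 of (none)
Mar: 31 days, starts Mon → 5 of Mon, Tue, Wed
Apr: 30 days, starts Thu → 5 of Thu, Fri
May: 31 days, starts Sat → 5 of Sat, Sun, Mon ✓
Jun: 30 days, starts Tue → 5 of Tue, Wed
Jul: 31 days, starts Thu → 5 of Thu, Fri, Sat ✓
Aug: 31 days, starts Sun → 5 of Sun, Mon, Tue
Sep: 30 days, starts Wed → 5 of Wed, Thu
Oct: 31 days, starts Fri → 5 of Fri, Sat, Sun ✓
Nov: 30 days, starts Mon → 5 of Mon, Tue
Dec: 31 days, starts Wed → 5 of Wed, Thu, Fri
Months with five Saturdays: Jan, May, Jul, Oct.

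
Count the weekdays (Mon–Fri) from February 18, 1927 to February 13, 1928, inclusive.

February 18, 1927 is a Friday.
That's 361 days from start to end, counting both.
361 = 7 × 51 + 4, so there are 51 full weeks plus 4 extra days.
Each full week contributes 5 weekdays (Mon–Fri): 51 × 5 = 255.
The 4 extra days are Friday, Saturday, Sunday, Monday — 2 of them qualify.
Total: 255 + 2 = 257.

257 weekdays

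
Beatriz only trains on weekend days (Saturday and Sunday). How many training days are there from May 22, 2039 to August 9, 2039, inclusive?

May 22, 2039 is a Sunday.
That's 80 days from start to end, counting both.
80 = 7 × 11 + 3, so there are 11 full weeks plus 3 extra days.
Each full week contributes 2 weekend days (Sat, Sun): 11 × 2 = 22.
The 3 extra days are Sun, Mon, Tue — 1 of them qualifies.
Total: 22 + 1 = 23.

23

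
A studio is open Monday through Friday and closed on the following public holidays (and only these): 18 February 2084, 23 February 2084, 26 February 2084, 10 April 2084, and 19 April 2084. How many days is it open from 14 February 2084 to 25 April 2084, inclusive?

48

14 February 2084 is a Monday.
That's 72 days from start to end, counting both.
72 = 7 × 10 + 2, so there are 10 full weeks plus 2 extra days.
Each full week contributes 5 weekdays (Mon–Fri): 10 × 5 = 50.
The 2 extra days are Mon, Tue — 2 of them qualify.
Total: 50 + 2 = 52.
Holidays: 18 February 2084 (Fri); 23 February 2084 (Wed); 26 February 2084 (Sat); 10 April 2084 (Mon); 19 April 2084 (Wed).
4 of the 5 holidays fall on weekdays; the rest are weekends and were already excluded.
Business days: 52 − 4 = 48.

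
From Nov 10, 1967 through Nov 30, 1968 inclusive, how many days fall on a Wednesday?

Nov 10, 1967 is a Friday.
The range spans 387 days (inclusive of both endpoints).
387 = 7 × 55 + 2, so there are 55 full weeks plus 2 extra days.
Each full week contributes one Wednesday: 55 so far.
The 2 extra days are Fri, Sat — none qualify.
Total: 55 + 0 = 55.

55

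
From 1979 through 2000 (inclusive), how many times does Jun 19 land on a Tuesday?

3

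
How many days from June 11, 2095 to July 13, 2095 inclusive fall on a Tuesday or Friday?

June 11, 2095 is a Saturday.
From June 11, 2095 to July 13, 2095 is 33 days inclusive.
33 = 7 × 4 + 5, so there are 4 full weeks plus 5 extra days.
Each full week contributes 2 days from the set (Tue, Fri): 4 × 2 = 8.
The 5 extra days are Saturday, Sunday, Monday, Tuesday, Wednesday — 1 of them qualifies.
Total: 8 + 1 = 9.

9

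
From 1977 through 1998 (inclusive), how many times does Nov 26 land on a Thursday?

Day of week of November 26 in each year:
1977: Sat, 1978: Sun, 1979: Mon, 1980: Wed, 1981: Thu ✓, 1982: Fri, 1983: Sat, 1984: Mon, 1985: Tue, 1986: Wed, 1987: Thu ✓, 1988: Sat, 1989: Sun, 1990: Mon, 1991: Tue, 1992: Thu ✓, 1993: Fri, 1994: Sat, 1995: Sun, 1996: Tue, 1997: Wed, 1998: Thu ✓
Thursdays: 1981, 1987, 1992, 1998.

4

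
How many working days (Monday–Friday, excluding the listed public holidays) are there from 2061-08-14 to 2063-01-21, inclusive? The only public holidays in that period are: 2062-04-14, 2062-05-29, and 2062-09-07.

2061-08-14 is a Sunday.
From 2061-08-14 to 2063-01-21 is 526 days inclusive.
526 = 7 × 75 + 1, so there are 75 full weeks plus 1 extra day.
Each full week contributes 5 weekdays (Mon–Fri): 75 × 5 = 375.
The 1 extra day is Sunday — none qualify.
Total: 375 + 0 = 375.
Holidays: 2062-04-14 (Fri); 2062-05-29 (Mon); 2062-09-07 (Thu).
All 3 holidays fall on weekdays, so subtract 3.
Business days: 375 − 3 = 372.

372 working days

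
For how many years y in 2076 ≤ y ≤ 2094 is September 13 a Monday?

Day of week of September 13 in each year:
2076: Sun, 2077: Mon ✓, 2078: Tue, 2079: Wed, 2080: Fri, 2081: Sat, 2082: Sun, 2083: Mon ✓, 2084: Wed, 2085: Thu, 2086: Fri, 2087: Sat, 2088: Mon ✓, 2089: Tue, 2090: Wed, 2091: Thu, 2092: Sat, 2093: Sun, 2094: Mon ✓
Mondays: 2077, 2083, 2088, 2094.

4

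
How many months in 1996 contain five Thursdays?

4

A month has five Thursdays exactly when Thursday falls within its first (length − 28) days.
Jan: 31 days, starts Mon → 5 of Mon, Tue, Wed
Feb: 29 days, starts Thu → 5 of Thu ✓
Mar: 31 days, starts Fri → 5 of Fri, Sat, Sun
Apr: 30 days, starts Mon → 5 of Mon, Tue
May: 31 days, starts Wed → 5 of Wed, Thu, Fri ✓
Jun: 30 days, starts Sat → 5 of Sat, Sun
Jul: 31 days, starts Mon → 5 of Mon, Tue, Wed
Aug: 31 days, starts Thu → 5 of Thu, Fri, Sat ✓
Sep: 30 days, starts Sun → 5 of Sun, Mon
Oct: 31 days, starts Tue → 5 of Tue, Wed, Thu ✓
Nov: 30 days, starts Fri → 5 of Fri, Sat
Dec: 31 days, starts Sun → 5 of Sun, Mon, Tue
Months with five Thursdays: Feb, May, Aug, Oct.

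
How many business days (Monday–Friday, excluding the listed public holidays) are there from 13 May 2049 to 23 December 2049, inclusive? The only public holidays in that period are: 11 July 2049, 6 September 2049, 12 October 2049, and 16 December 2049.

158 business days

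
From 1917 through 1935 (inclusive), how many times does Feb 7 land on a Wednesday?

3

Day of week of February 7 in each year:
1917: Wed ✓, 1918: Thu, 1919: Fri, 1920: Sat, 1921: Mon, 1922: Tue, 1923: Wed ✓, 1924: Thu, 1925: Sat, 1926: Sun, 1927: Mon, 1928: Tue, 1929: Thu, 1930: Fri, 1931: Sat, 1932: Sun, 1933: Tue, 1934: Wed ✓, 1935: Thu
Wednesdays: 1917, 1923, 1934.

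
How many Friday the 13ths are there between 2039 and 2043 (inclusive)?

Friday-the-13ths by year:
2039: May
2040: Jan, Apr, Jul
2041: Sep, Dec
2042: Jun
2043: Feb, Mar, Nov

10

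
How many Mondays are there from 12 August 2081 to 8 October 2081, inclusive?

8

12 August 2081 is a Tuesday.
From 12 August 2081 to 8 October 2081 is 58 days inclusive.
58 = 7 × 8 + 2, so there are 8 full weeks plus 2 extra days.
Each full week contributes one Monday: 8 so far.
The 2 extra days are Tue, Wed — none qualify.
Total: 8 + 0 = 8.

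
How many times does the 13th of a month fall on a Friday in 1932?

1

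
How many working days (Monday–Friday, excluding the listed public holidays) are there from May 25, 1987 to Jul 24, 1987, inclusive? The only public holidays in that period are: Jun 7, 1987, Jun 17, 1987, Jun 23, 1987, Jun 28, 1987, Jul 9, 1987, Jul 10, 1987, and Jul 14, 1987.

40 working days

May 25, 1987 is a Monday.
From May 25, 1987 to Jul 24, 1987 is 61 days inclusive.
61 = 7 × 8 + 5, so there are 8 full weeks plus 5 extra days.
Each full week contributes 5 weekdays (Mon–Fri): 8 × 5 = 40.
The 5 extra days are Monday, Tuesday, Wednesday, Thursday, Friday — 5 of them qualify.
Total: 40 + 5 = 45.
Holidays: Jun 7, 1987 (Sun); Jun 17, 1987 (Wed); Jun 23, 1987 (Tue); Jun 28, 1987 (Sun); Jul 9, 1987 (Thu); Jul 10, 1987 (Fri); Jul 14, 1987 (Tue).
5 of the 7 holidays fall on weekdays; the rest are weekends and were already excluded.
Business days: 45 − 5 = 40.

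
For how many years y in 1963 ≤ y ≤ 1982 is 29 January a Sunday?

2

Day of week of January 29 in each year:
1963: Tue, 1964: Wed, 1965: Fri, 1966: Sat, 1967: Sun ✓, 1968: Mon, 1969: Wed, 1970: Thu, 1971: Fri, 1972: Sat, 1973: Mon, 1974: Tue, 1975: Wed, 1976: Thu, 1977: Sat, 1978: Sun ✓, 1979: Mon, 1980: Tue, 1981: Thu, 1982: Fri
Sundays: 1967, 1978.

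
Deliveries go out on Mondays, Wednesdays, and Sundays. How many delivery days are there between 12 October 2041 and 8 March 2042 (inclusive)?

63

12 October 2041 is a Saturday.
From 12 October 2041 to 8 March 2042 is 148 days inclusive.
148 = 7 × 21 + 1, so there are 21 full weeks plus 1 extra day.
Each full week contributes 3 days from the set (Mon, Wed, Sun): 21 × 3 = 63.
The 1 extra day is Sat — none qualify.
Total: 63 + 0 = 63.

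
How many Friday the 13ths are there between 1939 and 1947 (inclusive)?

15

Friday-the-13ths by year:
1939: Jan, Oct
1940: Sep, Dec
1941: Jun
1942: Feb, Mar, Nov
1943: Aug
1944: Oct
1945: Apr, Jul
1946: Sep, Dec
1947: Jun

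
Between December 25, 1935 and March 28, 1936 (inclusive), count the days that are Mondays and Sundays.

December 25, 1935 is a Wednesday.
From December 25, 1935 to March 28, 1936 is 95 days inclusive.
95 = 7 × 13 + 4, so there are 13 full weeks plus 4 extra days.
Each full week contributes 2 days from the set (Mon, Sun): 13 × 2 = 26.
The 4 extra days are Wednesday, Thursday, Friday, Saturday — none qualify.
Total: 26 + 0 = 26.

26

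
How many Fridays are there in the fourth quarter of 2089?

2089-10-01 is a Saturday.
That's 92 days from start to end, counting both.
92 = 7 × 13 + 1, so there are 13 full weeks plus 1 extra day.
Each full week contributes one Friday: 13 so far.
The 1 extra day is Sat — none qualify.
Total: 13 + 0 = 13.

13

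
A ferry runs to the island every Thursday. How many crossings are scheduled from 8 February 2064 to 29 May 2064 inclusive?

8 February 2064 is a Friday.
The range spans 112 days (inclusive of both endpoints).
112 = 7 × 16, so the span is exactly 16 full weeks.
Each full week contributes one Thursday: 16 so far.
Total: 16.

16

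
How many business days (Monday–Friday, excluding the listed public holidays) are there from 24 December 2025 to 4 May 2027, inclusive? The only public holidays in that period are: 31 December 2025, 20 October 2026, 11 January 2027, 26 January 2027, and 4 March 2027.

350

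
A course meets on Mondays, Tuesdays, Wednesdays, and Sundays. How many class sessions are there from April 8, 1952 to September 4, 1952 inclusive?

April 8, 1952 is a Tuesday.
That's 150 days from start to end, counting both.
150 = 7 × 21 + 3, so there are 21 full weeks plus 3 extra days.
Each full week contributes 4 days from the set (Mon, Tue, Wed, Sun): 21 × 4 = 84.
The 3 extra days are Tue, Wed, Thu — 2 of them qualify.
Total: 84 + 2 = 86.

86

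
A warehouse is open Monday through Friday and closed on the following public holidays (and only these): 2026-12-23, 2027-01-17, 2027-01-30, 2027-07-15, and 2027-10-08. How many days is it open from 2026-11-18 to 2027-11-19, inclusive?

260 working days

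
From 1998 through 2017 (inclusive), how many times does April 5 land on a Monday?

3

Day of week of April 5 in each year:
1998: Sun, 1999: Mon ✓, 2000: Wed, 2001: Thu, 2002: Fri, 2003: Sat, 2004: Mon ✓, 2005: Tue, 2006: Wed, 2007: Thu, 2008: Sat, 2009: Sun, 2010: Mon ✓, 2011: Tue, 2012: Thu, 2013: Fri, 2014: Sat, 2015: Sun, 2016: Tue, 2017: Wed
Mondays: 1999, 2004, 2010.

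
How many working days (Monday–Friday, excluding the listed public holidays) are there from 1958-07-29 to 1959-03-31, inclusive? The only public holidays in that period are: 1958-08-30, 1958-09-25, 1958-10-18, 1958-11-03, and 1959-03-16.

173

1958-07-29 is a Tuesday.
The range spans 246 days (inclusive of both endpoints).
246 = 7 × 35 + 1, so there are 35 full weeks plus 1 extra day.
Each full week contributes 5 weekdays (Mon–Fri): 35 × 5 = 175.
The 1 extra day is Tue — 1 of them qualifies.
Total: 175 + 1 = 176.
Holidays: 1958-08-30 (Sat); 1958-09-25 (Thu); 1958-10-18 (Sat); 1958-11-03 (Mon); 1959-03-16 (Mon).
3 of the 5 holidays fall on weekdays; the rest are weekends and were already excluded.
Business days: 176 − 3 = 173.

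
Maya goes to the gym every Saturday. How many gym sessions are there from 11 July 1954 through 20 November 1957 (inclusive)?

11 July 1954 is a Sunday.
The range spans 1229 days (inclusive of both endpoints).
1229 = 7 × 175 + 4, so there are 175 full weeks plus 4 extra days.
Each full week contributes one Saturday: 175 so far.
The 4 extra days are Sunday, Monday, Tuesday, Wednesday — none qualify.
Total: 175 + 0 = 175.

175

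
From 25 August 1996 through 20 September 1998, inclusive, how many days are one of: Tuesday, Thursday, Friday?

324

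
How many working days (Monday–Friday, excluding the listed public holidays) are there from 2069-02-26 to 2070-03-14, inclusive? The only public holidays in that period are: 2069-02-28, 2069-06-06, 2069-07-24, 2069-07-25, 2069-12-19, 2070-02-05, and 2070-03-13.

2069-02-26 is a Tuesday.
That's 382 days from start to end, counting both.
382 = 7 × 54 + 4, so there are 54 full weeks plus 4 extra days.
Each full week contributes 5 weekdays (Mon–Fri): 54 × 5 = 270.
The 4 extra days are Tuesday, Wednesday, Thursday, Friday — 4 of them qualify.
Total: 270 + 4 = 274.
Holidays: 2069-02-28 (Thu); 2069-06-06 (Thu); 2069-07-24 (Wed); 2069-07-25 (Thu); 2069-12-19 (Thu); 2070-02-05 (Wed); 2070-03-13 (Thu).
All 7 holidays fall on weekdays, so subtract 7.
Business days: 274 − 7 = 267.

267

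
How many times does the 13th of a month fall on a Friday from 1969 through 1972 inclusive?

Friday-the-13ths by year:
1969: Jun
1970: Feb, Mar, Nov
1971: Aug
1972: Oct

6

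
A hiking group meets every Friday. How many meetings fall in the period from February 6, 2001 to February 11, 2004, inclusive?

157 Fridays

February 6, 2001 is a Tuesday.
The range spans 1101 days (inclusive of both endpoints).
1101 = 7 × 157 + 2, so there are 157 full weeks plus 2 extra days.
Each full week contributes one Friday: 157 so far.
The 2 extra days are Tuesday, Wednesday — none qualify.
Total: 157 + 0 = 157.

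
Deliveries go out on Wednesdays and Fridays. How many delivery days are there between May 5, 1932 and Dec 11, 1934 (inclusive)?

May 5, 1932 is a Thursday.
That's 951 days from start to end, counting both.
951 = 7 × 135 + 6, so there are 135 full weeks plus 6 extra days.
Each full week contributes 2 days from the set (Wed, Fri): 135 × 2 = 270.
The 6 extra days are Thursday, Friday, Saturday, Sunday, Monday, Tuesday — 1 of them qualifies.
Total: 270 + 1 = 271.

271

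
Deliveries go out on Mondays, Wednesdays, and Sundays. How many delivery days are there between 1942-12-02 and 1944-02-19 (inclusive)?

190

1942-12-02 is a Wednesday.
The range spans 445 days (inclusive of both endpoints).
445 = 7 × 63 + 4, so there are 63 full weeks plus 4 extra days.
Each full week contributes 3 days from the set (Mon, Wed, Sun): 63 × 3 = 189.
The 4 extra days are Wednesday, Thursday, Friday, Saturday — 1 of them qualifies.
Total: 189 + 1 = 190.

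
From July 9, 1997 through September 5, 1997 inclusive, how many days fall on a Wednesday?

July 9, 1997 is a Wednesday.
The range spans 59 days (inclusive of both endpoints).
59 = 7 × 8 + 3, so there are 8 full weeks plus 3 extra days.
Each full week contributes one Wednesday: 8 so far.
The 3 extra days are Wed, Thu, Fri — 1 of them qualifies.
Total: 8 + 1 = 9.

9 Wednesdays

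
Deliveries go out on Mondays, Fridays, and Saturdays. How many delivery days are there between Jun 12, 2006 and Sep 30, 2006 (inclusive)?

Jun 12, 2006 is a Monday.
From Jun 12, 2006 to Sep 30, 2006 is 111 days inclusive.
111 = 7 × 15 + 6, so there are 15 full weeks plus 6 extra days.
Each full week contributes 3 days from the set (Mon, Fri, Sat): 15 × 3 = 45.
The 6 extra days are Mon, Tue, Wed, Thu, Fri, Sat — 3 of them qualify.
Total: 45 + 3 = 48.

48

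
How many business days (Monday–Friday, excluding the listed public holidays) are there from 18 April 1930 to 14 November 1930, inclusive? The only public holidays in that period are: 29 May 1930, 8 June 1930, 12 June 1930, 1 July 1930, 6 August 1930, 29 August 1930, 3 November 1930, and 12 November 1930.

18 April 1930 is a Friday.
The range spans 211 days (inclusive of both endpoints).
211 = 7 × 30 + 1, so there are 30 full weeks plus 1 extra day.
Each full week contributes 5 weekdays (Mon–Fri): 30 × 5 = 150.
The 1 extra day is Friday — 1 of them qualifies.
Total: 150 + 1 = 151.
Holidays: 29 May 1930 (Thu); 8 June 1930 (Sun); 12 June 1930 (Thu); 1 July 1930 (Tue); 6 August 1930 (Wed); 29 August 1930 (Fri); 3 November 1930 (Mon); 12 November 1930 (Wed).
7 of the 8 holidays fall on weekdays; the rest are weekends and were already excluded.
Business days: 151 − 7 = 144.

144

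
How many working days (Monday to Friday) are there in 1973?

261 weekdays

January 1, 1973 is a Monday.
That's 365 days from start to end, counting both.
365 = 7 × 52 + 1, so there are 52 full weeks plus 1 extra day.
Each full week contributes 5 weekdays (Mon–Fri): 52 × 5 = 260.
The 1 extra day is Monday — 1 of them qualifies.
Total: 260 + 1 = 261.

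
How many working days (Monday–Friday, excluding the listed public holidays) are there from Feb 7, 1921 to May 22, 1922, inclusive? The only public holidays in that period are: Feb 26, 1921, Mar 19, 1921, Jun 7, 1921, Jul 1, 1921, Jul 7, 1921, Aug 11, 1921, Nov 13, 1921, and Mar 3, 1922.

331

Feb 7, 1921 is a Monday.
That's 470 days from start to end, counting both.
470 = 7 × 67 + 1, so there are 67 full weeks plus 1 extra day.
Each full week contributes 5 weekdays (Mon–Fri): 67 × 5 = 335.
The 1 extra day is Mon — 1 of them qualifies.
Total: 335 + 1 = 336.
Holidays: Feb 26, 1921 (Sat); Mar 19, 1921 (Sat); Jun 7, 1921 (Tue); Jul 1, 1921 (Fri); Jul 7, 1921 (Thu); Aug 11, 1921 (Thu); Nov 13, 1921 (Sun); Mar 3, 1922 (Fri).
5 of the 8 holidays fall on weekdays; the rest are weekends and were already excluded.
Business days: 336 − 5 = 331.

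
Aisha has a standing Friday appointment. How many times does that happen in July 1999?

Jul 1, 1999 is a Thursday.
That's 31 days from start to end, counting both.
31 = 7 × 4 + 3, so there are 4 full weeks plus 3 extra days.
Each full week contributes one Friday: 4 so far.
The 3 extra days are Thursday, Friday, Saturday — 1 of them qualifies.
Total: 4 + 1 = 5.

5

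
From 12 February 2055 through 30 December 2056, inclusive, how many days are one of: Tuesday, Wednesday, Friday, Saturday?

12 February 2055 is a Friday.
From 12 February 2055 to 30 December 2056 is 688 days inclusive.
688 = 7 × 98 + 2, so there are 98 full weeks plus 2 extra days.
Each full week contributes 4 days from the set (Tue, Wed, Fri, Sat): 98 × 4 = 392.
The 2 extra days are Friday, Saturday — 2 of them qualify.
Total: 392 + 2 = 394.

394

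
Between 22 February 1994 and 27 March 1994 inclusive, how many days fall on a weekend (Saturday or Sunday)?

22 February 1994 is a Tuesday.
That's 34 days from start to end, counting both.
34 = 7 × 4 + 6, so there are 4 full weeks plus 6 extra days.
Each full week contributes 2 weekend days (Sat, Sun): 4 × 2 = 8.
The 6 extra days are Tuesday, Wednesday, Thursday, Friday, Saturday, Sunday — 2 of them qualify.
Total: 8 + 2 = 10.

10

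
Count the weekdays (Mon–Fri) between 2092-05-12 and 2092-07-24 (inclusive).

54 weekdays

2092-05-12 is a Monday.
From 2092-05-12 to 2092-07-24 is 74 days inclusive.
74 = 7 × 10 + 4, so there are 10 full weeks plus 4 extra days.
Each full week contributes 5 weekdays (Mon–Fri): 10 × 5 = 50.
The 4 extra days are Monday, Tuesday, Wednesday, Thursday — 4 of them qualify.
Total: 50 + 4 = 54.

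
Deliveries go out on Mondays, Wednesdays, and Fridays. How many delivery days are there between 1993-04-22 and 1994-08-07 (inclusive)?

202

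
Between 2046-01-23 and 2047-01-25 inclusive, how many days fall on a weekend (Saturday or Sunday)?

2046-01-23 is a Tuesday.
From 2046-01-23 to 2047-01-25 is 368 days inclusive.
368 = 7 × 52 + 4, so there are 52 full weeks plus 4 extra days.
Each full week contributes 2 weekend days (Sat, Sun): 52 × 2 = 104.
The 4 extra days are Tue, Wed, Thu, Fri — none qualify.
Total: 104 + 0 = 104.

104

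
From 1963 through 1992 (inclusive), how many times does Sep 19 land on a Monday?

4

Day of week of September 19 in each year:
1963: Thu, 1964: Sat, 1965: Sun, 1966: Mon ✓, 1967: Tue, 1968: Thu, 1969: Fri, 1970: Sat, 1971: Sun, 1972: Tue, 1973: Wed, 1974: Thu, 1975: Fri, 1976: Sun, 1977: Mon ✓, 1978: Tue, 1979: Wed, 1980: Fri, 1981: Sat, 1982: Sun, 1983: Mon ✓, 1984: Wed, 1985: Thu, 1986: Fri, 1987: Sat, 1988: Mon ✓, 1989: Tue, 1990: Wed, 1991: Thu, 1992: Sat
Mondays: 1966, 1977, 1983, 1988.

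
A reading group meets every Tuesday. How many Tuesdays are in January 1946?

1 January 1946 is a Tuesday.
The range spans 31 days (inclusive of both endpoints).
31 = 7 × 4 + 3, so there are 4 full weeks plus 3 extra days.
Each full week contributes one Tuesday: 4 so far.
The 3 extra days are Tuesday, Wednesday, Thursday — 1 of them qualifies.
Total: 4 + 1 = 5.

5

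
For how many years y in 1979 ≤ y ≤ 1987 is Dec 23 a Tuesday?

Day of week of December 23 in each year:
1979: Sun, 1980: Tue ✓, 1981: Wed, 1982: Thu, 1983: Fri, 1984: Sun, 1985: Mon, 1986: Tue ✓, 1987: Wed
Tuesdays: 1980, 1986.

2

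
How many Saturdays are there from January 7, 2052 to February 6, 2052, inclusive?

4

January 7, 2052 is a Sunday.
The range spans 31 days (inclusive of both endpoints).
31 = 7 × 4 + 3, so there are 4 full weeks plus 3 extra days.
Each full week contributes one Saturday: 4 so far.
The 3 extra days are Sunday, Monday, Tuesday — none qualify.
Total: 4 + 0 = 4.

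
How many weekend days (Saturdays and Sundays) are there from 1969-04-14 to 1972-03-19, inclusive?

1969-04-14 is a Monday.
From 1969-04-14 to 1972-03-19 is 1071 days inclusive.
1071 = 7 × 153, so the span is exactly 153 full weeks.
Each full week contributes 2 weekend days (Sat, Sun): 153 × 2 = 306.

306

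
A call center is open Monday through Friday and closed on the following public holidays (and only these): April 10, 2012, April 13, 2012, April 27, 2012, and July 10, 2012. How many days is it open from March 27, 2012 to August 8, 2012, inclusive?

93 business days

March 27, 2012 is a Tuesday.
From March 27, 2012 to August 8, 2012 is 135 days inclusive.
135 = 7 × 19 + 2, so there are 19 full weeks plus 2 extra days.
Each full week contributes 5 weekdays (Mon–Fri): 19 × 5 = 95.
The 2 extra days are Tue, Wed — 2 of them qualify.
Total: 95 + 2 = 97.
Holidays: April 10, 2012 (Tue); April 13, 2012 (Fri); April 27, 2012 (Fri); July 10, 2012 (Tue).
All 4 holidays fall on weekdays, so subtract 4.
Business days: 97 − 4 = 93.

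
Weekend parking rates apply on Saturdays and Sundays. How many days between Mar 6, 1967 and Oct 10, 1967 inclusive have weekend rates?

62

Mar 6, 1967 is a Monday.
From Mar 6, 1967 to Oct 10, 1967 is 219 days inclusive.
219 = 7 × 31 + 2, so there are 31 full weeks plus 2 extra days.
Each full week contributes 2 weekend days (Sat, Sun): 31 × 2 = 62.
The 2 extra days are Monday, Tuesday — none qualify.
Total: 62 + 0 = 62.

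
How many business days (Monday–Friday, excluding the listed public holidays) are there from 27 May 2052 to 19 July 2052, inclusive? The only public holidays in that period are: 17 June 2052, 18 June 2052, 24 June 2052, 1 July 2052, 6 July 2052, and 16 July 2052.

27 May 2052 is a Monday.
From 27 May 2052 to 19 July 2052 is 54 days inclusive.
54 = 7 × 7 + 5, so there are 7 full weeks plus 5 extra days.
Each full week contributes 5 weekdays (Mon–Fri): 7 × 5 = 35.
The 5 extra days are Mon, Tue, Wed, Thu, Fri — 5 of them qualify.
Total: 35 + 5 = 40.
Holidays: 17 June 2052 (Mon); 18 June 2052 (Tue); 24 June 2052 (Mon); 1 July 2052 (Mon); 6 July 2052 (Sat); 16 July 2052 (Tue).
5 of the 6 holidays fall on weekdays; the rest are weekends and were already excluded.
Business days: 40 − 5 = 35.

35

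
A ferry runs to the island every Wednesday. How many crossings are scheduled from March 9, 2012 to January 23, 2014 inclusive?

98 Wednesdays

March 9, 2012 is a Friday.
The range spans 686 days (inclusive of both endpoints).
686 = 7 × 98, so the span is exactly 98 full weeks.
Each full week contributes one Wednesday: 98 so far.
Total: 98.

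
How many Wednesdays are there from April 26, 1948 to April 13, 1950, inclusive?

April 26, 1948 is a Monday.
From April 26, 1948 to April 13, 1950 is 718 days inclusive.
718 = 7 × 102 + 4, so there are 102 full weeks plus 4 extra days.
Each full week contributes one Wednesday: 102 so far.
The 4 extra days are Monday, Tuesday, Wednesday, Thursday — 1 of them qualifies.
Total: 102 + 1 = 103.

103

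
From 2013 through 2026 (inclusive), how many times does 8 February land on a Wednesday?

2

Day of week of February 8 in each year:
2013: Fri, 2014: Sat, 2015: Sun, 2016: Mon, 2017: Wed ✓, 2018: Thu, 2019: Fri, 2020: Sat, 2021: Mon, 2022: Tue, 2023: Wed ✓, 2024: Thu, 2025: Sat, 2026: Sun
Wednesdays: 2017, 2023.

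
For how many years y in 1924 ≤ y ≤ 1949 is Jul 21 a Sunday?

Day of week of July 21 in each year:
1924: Mon, 1925: Tue, 1926: Wed, 1927: Thu, 1928: Sat, 1929: Sun ✓, 1930: Mon, 1931: Tue, 1932: Thu, 1933: Fri, 1934: Sat, 1935: Sun ✓, 1936: Tue, 1937: Wed, 1938: Thu, 1939: Fri, 1940: Sun ✓, 1941: Mon, 1942: Tue, 1943: Wed, 1944: Fri, 1945: Sat, 1946: Sun ✓, 1947: Mon, 1948: Wed, 1949: Thu
Sundays: 1929, 1935, 1940, 1946.

4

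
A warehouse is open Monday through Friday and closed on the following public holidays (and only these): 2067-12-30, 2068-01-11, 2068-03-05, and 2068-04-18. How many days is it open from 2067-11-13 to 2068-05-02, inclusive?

119

2067-11-13 is a Sunday.
The range spans 172 days (inclusive of both endpoints).
172 = 7 × 24 + 4, so there are 24 full weeks plus 4 extra days.
Each full week contributes 5 weekdays (Mon–Fri): 24 × 5 = 120.
The 4 extra days are Sunday, Monday, Tuesday, Wednesday — 3 of them qualify.
Total: 120 + 3 = 123.
Holidays: 2067-12-30 (Fri); 2068-01-11 (Wed); 2068-03-05 (Mon); 2068-04-18 (Wed).
All 4 holidays fall on weekdays, so subtract 4.
Business days: 123 − 4 = 119.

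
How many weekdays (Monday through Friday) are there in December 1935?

22 weekdays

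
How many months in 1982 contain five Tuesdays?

A month has five Tuesdays exactly when Tuesday falls within its first (length − 28) days.
Jan: 31 days, starts Fri → 5 of Fri, Sat, Sun
Feb: 28 days, starts Mon → 5 of (none)
Mar: 31 days, starts Mon → 5 of Mon, Tue, Wed ✓
Apr: 30 days, starts Thu → 5 of Thu, Fri
May: 31 days, starts Sat → 5 of Sat, Sun, Mon
Jun: 30 days, starts Tue → 5 of Tue, Wed ✓
Jul: 31 days, starts Thu → 5 of Thu, Fri, Sat
Aug: 31 days, starts Sun → 5 of Sun, Mon, Tue ✓
Sep: 30 days, starts Wed → 5 of Wed, Thu
Oct: 31 days, starts Fri → 5 of Fri, Sat, Sun
Nov: 30 days, starts Mon → 5 of Mon, Tue ✓
Dec: 31 days, starts Wed → 5 of Wed, Thu, Fri
Months with five Tuesdays: Mar, Jun, Aug, Nov.

4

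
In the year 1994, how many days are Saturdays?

January 1, 1994 is a Saturday.
That's 365 days from start to end, counting both.
365 = 7 × 52 + 1, so there are 52 full weeks plus 1 extra day.
Each full week contributes one Saturday: 52 so far.
The 1 extra day is Saturday — 1 of them qualifies.
Total: 52 + 1 = 53.

53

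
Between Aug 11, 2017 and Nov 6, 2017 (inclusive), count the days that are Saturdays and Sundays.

26

Aug 11, 2017 is a Friday.
From Aug 11, 2017 to Nov 6, 2017 is 88 days inclusive.
88 = 7 × 12 + 4, so there are 12 full weeks plus 4 extra days.
Each full week contributes 2 days from the set (Sat, Sun): 12 × 2 = 24.
The 4 extra days are Friday, Saturday, Sunday, Monday — 2 of them qualify.
Total: 24 + 2 = 26.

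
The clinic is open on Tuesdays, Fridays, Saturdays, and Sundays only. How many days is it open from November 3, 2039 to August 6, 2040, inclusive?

159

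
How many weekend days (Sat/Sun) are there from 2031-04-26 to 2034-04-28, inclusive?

2031-04-26 is a Saturday.
From 2031-04-26 to 2034-04-28 is 1099 days inclusive.
1099 = 7 × 157, so the span is exactly 157 full weeks.
Each full week contributes 2 weekend days (Sat, Sun): 157 × 2 = 314.

314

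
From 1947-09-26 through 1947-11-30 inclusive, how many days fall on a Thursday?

1947-09-26 is a Friday.
The range spans 66 days (inclusive of both endpoints).
66 = 7 × 9 + 3, so there are 9 full weeks plus 3 extra days.
Each full week contributes one Thursday: 9 so far.
The 3 extra days are Friday, Saturday, Sunday — none qualify.
Total: 9 + 0 = 9.

9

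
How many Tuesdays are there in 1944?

52

1944-01-01 is a Saturday.
From 1944-01-01 to 1944-12-31 is 366 days inclusive.
366 = 7 × 52 + 2, so there are 52 full weeks plus 2 extra days.
Each full week contributes one Tuesday: 52 so far.
The 2 extra days are Saturday, Sunday — none qualify.
Total: 52 + 0 = 52.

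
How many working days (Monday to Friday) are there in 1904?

261

Jan 1, 1904 is a Friday.
From Jan 1, 1904 to Dec 31, 1904 is 366 days inclusive.
366 = 7 × 52 + 2, so there are 52 full weeks plus 2 extra days.
Each full week contributes 5 weekdays (Mon–Fri): 52 × 5 = 260.
The 2 extra days are Friday, Saturday — 1 of them qualifies.
Total: 260 + 1 = 261.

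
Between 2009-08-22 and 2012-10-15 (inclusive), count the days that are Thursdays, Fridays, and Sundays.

2009-08-22 is a Saturday.
The range spans 1151 days (inclusive of both endpoints).
1151 = 7 × 164 + 3, so there are 164 full weeks plus 3 extra days.
Each full week contributes 3 days from the set (Thu, Fri, Sun): 164 × 3 = 492.
The 3 extra days are Sat, Sun, Mon — 1 of them qualifies.
Total: 492 + 1 = 493.

493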